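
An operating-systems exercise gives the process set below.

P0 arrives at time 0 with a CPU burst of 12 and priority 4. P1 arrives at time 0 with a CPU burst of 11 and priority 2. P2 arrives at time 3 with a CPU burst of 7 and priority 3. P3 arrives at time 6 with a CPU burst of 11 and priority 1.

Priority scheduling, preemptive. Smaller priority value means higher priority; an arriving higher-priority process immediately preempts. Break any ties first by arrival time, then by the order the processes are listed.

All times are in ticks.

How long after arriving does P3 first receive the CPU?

0

Schedule: | P1 0-6 | P3 6-17 | P1 17-22 | P2 22-29 | P0 29-41 |
Completion: P0=41  P1=22  P2=29  P3=17
Response(P3) = first start − arrival = 6 − 6 = 0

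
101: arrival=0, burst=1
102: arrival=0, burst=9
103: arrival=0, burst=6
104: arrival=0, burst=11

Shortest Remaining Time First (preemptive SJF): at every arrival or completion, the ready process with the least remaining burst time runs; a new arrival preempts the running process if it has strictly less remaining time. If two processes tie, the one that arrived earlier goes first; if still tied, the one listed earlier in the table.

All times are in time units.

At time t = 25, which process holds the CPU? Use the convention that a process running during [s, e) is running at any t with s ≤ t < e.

Timeline: | 101 0-1 | 103 1-7 | 102 7-16 | 104 16-27 |
Completion: 101=1  102=16  103=7  104=27

104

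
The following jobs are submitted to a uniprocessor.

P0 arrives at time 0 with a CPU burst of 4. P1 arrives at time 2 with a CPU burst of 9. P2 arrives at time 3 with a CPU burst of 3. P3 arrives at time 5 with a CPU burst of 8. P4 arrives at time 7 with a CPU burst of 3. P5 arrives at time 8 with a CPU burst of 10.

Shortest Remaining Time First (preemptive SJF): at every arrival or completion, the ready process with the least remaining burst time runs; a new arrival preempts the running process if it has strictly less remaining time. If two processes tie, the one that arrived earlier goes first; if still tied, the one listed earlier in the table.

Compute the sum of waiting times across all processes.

41

Gantt: | P0 0-4 | P2 4-7 | P4 7-10 | P3 10-18 | P1 18-27 | P5 27-37 |
Completion: P0=4  P1=27  P2=7  P3=18  P4=10  P5=37
Turnaround (C−A): P0=4  P1=25  P2=4  P3=13  P4=3  P5=29
Waiting = turnaround − burst: P0=0, P1=16, P2=1, P3=5, P4=0, P5=19
Total waiting = 0 + 16 + 1 + 5 + 0 + 19 = 41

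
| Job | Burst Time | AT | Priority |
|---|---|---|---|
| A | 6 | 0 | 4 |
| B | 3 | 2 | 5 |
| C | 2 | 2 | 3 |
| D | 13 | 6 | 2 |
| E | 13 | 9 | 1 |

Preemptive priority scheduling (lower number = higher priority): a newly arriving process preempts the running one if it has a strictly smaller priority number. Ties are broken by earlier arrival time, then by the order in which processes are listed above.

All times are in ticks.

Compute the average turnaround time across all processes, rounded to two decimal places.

22.00

Schedule: | A 0-2 | C 2-4 | A 4-6 | D 6-9 | E 9-22 | D 22-32 | A 32-34 | B 34-37 |
Completion: A=34  B=37  C=4  D=32  E=22
Turnaround (C−A): A=34  B=35  C=2  D=26  E=13
Turnaround times: A=34, B=35, C=2, D=26, E=13
Average turnaround = (34+35+2+26+13) / 5 = 110/5 = 22.00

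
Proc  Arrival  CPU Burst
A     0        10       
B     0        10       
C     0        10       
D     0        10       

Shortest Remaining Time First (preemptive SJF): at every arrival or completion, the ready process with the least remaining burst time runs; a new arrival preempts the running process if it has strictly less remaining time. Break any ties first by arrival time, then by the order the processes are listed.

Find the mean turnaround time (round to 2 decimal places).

25.00

Timeline: | A 0-10 | B 10-20 | C 20-30 | D 30-40 |
Completion: A=10  B=20  C=30  D=40
Turnaround times: A=10, B=20, C=30, D=40
Average turnaround = (10+20+30+40) / 4 = 100/4 = 25.00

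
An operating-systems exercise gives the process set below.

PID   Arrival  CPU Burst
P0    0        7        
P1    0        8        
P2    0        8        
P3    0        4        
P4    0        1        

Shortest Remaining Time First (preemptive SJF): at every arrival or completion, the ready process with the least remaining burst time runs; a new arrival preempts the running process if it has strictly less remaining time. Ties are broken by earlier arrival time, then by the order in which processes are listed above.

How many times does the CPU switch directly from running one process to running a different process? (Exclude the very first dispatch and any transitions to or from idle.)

4

Schedule: | P4 0-1 | P3 1-5 | P0 5-12 | P1 12-20 | P2 20-28 |
Completion: P0=12  P1=20  P2=28  P3=5  P4=1
Turnaround (C−A): P0=12  P1=20  P2=28  P3=5  P4=1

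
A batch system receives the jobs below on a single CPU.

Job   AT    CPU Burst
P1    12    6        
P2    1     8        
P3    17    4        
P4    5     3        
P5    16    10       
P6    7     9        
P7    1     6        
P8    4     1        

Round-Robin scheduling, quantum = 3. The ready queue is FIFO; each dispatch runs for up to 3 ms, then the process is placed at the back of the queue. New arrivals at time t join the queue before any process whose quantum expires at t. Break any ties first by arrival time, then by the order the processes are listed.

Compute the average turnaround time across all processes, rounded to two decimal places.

Timeline: | idle 0-1 | P2 1-4 | P7 4-7 | P8 7-8 | P2 8-11 | P4 11-14 | P6 14-17 | P7 17-20 | P2 20-22 | P1 22-25 | P5 25-28 | P3 28-31 | P6 31-34 | P1 34-37 | P5 37-40 | P3 40-41 | P6 41-44 | P5 44-48 |
Completion: P1=37  P2=22  P3=41  P4=14  P5=48  P6=44  P7=20  P8=8
Turnaround times: P1=25, P2=21, P3=24, P4=9, P5=32, P6=37, P7=19, P8=4
Average turnaround = (25+21+24+9+32+37+19+4) / 8 = 171/8 = 21.38

21.38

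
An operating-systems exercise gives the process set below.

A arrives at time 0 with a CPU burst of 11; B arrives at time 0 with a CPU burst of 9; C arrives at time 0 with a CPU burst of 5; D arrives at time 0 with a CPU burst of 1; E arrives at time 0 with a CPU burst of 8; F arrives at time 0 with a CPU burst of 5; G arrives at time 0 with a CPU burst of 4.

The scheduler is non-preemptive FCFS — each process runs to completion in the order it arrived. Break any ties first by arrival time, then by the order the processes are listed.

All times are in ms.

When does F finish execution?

Schedule: | A 0-11 | B 11-20 | C 20-25 | D 25-26 | E 26-34 | F 34-39 | G 39-43 |
Completion: A=11  B=20  C=25  D=26  E=34  F=39  G=43
Turnaround (C−A): A=11  B=20  C=25  D=26  E=34  F=39  G=43

39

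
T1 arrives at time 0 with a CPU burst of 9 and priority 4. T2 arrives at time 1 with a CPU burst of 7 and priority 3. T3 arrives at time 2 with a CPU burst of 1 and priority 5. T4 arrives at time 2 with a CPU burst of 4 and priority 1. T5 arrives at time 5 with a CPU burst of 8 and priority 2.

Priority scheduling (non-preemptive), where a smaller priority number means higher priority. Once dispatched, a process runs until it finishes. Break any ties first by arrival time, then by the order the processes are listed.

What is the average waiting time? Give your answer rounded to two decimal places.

Timeline: | T1 0-9 | T4 9-13 | T5 13-21 | T2 21-28 | T3 28-29 |
Completion: T1=9  T2=28  T3=29  T4=13  T5=21
Waiting times: T1=0, T2=20, T3=26, T4=7, T5=8
Average waiting = (0+20+26+7+8) / 5 = 61/5 = 12.20

12.20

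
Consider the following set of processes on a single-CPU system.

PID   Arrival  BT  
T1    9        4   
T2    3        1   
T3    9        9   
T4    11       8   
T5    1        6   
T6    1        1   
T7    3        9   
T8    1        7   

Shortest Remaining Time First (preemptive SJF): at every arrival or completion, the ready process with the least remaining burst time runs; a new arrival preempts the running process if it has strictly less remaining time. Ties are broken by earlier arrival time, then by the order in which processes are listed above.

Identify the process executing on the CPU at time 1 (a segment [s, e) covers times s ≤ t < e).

Schedule: | idle 0-1 | T6 1-2 | T5 2-3 | T2 3-4 | T5 4-9 | T1 9-13 | T8 13-20 | T4 20-28 | T7 28-37 | T3 37-46 |
Completion: T1=13  T2=4  T3=46  T4=28  T5=9  T6=2  T7=37  T8=20
Turnaround (C−A): T1=4  T2=1  T3=37  T4=17  T5=8  T6=1  T7=34  T8=19

T6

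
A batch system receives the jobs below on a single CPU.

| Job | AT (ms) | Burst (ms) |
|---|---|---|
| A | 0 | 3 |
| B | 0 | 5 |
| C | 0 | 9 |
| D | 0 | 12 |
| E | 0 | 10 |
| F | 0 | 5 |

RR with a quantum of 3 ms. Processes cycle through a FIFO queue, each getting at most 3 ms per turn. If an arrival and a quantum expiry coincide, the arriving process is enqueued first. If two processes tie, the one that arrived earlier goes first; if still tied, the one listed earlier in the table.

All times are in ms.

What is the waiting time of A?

Gantt: | A 0-3 | B 3-6 | C 6-9 | D 9-12 | E 12-15 | F 15-18 | B 18-20 | C 20-23 | D 23-26 | E 26-29 | F 29-31 | C 31-34 | D 34-37 | E 37-40 | D 40-43 | E 43-44 |
Completion: A=3  B=20  C=34  D=43  E=44  F=31
Turnaround (C−A): A=3  B=20  C=34  D=43  E=44  F=31
Waiting(A) = turnaround − burst = 3 − 3 = 0

0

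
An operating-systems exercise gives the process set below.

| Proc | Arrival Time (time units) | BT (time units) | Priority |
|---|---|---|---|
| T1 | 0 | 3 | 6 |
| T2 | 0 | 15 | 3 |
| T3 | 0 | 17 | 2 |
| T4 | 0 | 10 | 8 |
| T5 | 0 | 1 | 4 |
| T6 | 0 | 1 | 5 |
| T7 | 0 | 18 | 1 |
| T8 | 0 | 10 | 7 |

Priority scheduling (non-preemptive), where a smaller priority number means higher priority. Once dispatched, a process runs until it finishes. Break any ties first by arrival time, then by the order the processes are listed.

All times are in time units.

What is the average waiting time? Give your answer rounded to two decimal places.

Gantt: | T7 0-18 | T3 18-35 | T2 35-50 | T5 50-51 | T6 51-52 | T1 52-55 | T8 55-65 | T4 65-75 |
Completion: T1=55  T2=50  T3=35  T4=75  T5=51  T6=52  T7=18  T8=65
Waiting times: T1=52, T2=35, T3=18, T4=65, T5=50, T6=51, T7=0, T8=55
Average waiting = (52+35+18+65+50+51+0+55) / 8 = 326/8 = 40.75

40.75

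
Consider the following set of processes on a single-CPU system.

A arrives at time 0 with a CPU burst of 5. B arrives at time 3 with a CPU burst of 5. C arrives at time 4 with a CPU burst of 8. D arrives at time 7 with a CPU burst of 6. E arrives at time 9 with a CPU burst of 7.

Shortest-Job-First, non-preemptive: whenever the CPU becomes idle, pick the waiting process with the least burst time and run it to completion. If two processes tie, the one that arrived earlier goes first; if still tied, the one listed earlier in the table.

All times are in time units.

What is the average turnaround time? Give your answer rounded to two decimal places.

Schedule: | A 0-5 | B 5-10 | D 10-16 | E 16-23 | C 23-31 |
Completion: A=5  B=10  C=31  D=16  E=23
Turnaround (C−A): A=5  B=7  C=27  D=9  E=14
Turnaround times: A=5, B=7, C=27, D=9, E=14
Average turnaround = (5+7+27+9+14) / 5 = 62/5 = 12.40

12.40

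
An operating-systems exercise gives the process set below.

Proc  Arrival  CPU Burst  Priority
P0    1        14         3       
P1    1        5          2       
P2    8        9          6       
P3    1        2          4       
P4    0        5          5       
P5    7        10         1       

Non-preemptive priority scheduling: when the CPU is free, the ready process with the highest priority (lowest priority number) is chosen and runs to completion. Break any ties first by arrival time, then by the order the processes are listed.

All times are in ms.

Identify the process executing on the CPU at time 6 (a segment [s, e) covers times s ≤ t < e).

P1

Gantt: | P4 0-5 | P1 5-10 | P5 10-20 | P0 20-34 | P3 34-36 | P2 36-45 |
Completion: P0=34  P1=10  P2=45  P3=36  P4=5  P5=20
Turnaround (C−A): P0=33  P1=9  P2=37  P3=35  P4=5  P5=13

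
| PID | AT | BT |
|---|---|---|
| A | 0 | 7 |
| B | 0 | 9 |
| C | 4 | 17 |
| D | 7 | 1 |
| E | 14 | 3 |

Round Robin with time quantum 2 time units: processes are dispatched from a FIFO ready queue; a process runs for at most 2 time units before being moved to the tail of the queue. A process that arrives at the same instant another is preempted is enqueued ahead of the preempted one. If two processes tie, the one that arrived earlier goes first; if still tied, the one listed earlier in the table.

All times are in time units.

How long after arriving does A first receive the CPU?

0

Gantt: | A 0-2 | B 2-4 | A 4-6 | C 6-8 | B 8-10 | A 10-12 | D 12-13 | C 13-15 | B 15-17 | A 17-18 | E 18-20 | C 20-22 | B 22-24 | E 24-25 | C 25-27 | B 27-28 | C 28-37 |
Completion: A=18  B=28  C=37  D=13  E=25
Turnaround (C−A): A=18  B=28  C=33  D=6  E=11
Response(A) = first start − arrival = 0 − 0 = 0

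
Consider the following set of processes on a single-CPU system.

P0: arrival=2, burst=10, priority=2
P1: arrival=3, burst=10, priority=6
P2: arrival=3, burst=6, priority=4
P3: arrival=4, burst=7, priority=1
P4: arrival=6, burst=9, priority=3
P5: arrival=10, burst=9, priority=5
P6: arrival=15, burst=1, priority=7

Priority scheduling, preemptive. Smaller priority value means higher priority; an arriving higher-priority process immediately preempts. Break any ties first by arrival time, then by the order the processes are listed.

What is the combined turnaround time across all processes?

199

Gantt: | idle 0-2 | P0 2-4 | P3 4-11 | P0 11-19 | P4 19-28 | P2 28-34 | P5 34-43 | P1 43-53 | P6 53-54 |
Completion: P0=19  P1=53  P2=34  P3=11  P4=28  P5=43  P6=54
Turnaround (C−A): P0=17  P1=50  P2=31  P3=7  P4=22  P5=33  P6=39
Turnaround = completion − arrival: P0=17, P1=50, P2=31, P3=7, P4=22, P5=33, P6=39
Total turnaround = 17 + 50 + 31 + 7 + 22 + 33 + 39 = 199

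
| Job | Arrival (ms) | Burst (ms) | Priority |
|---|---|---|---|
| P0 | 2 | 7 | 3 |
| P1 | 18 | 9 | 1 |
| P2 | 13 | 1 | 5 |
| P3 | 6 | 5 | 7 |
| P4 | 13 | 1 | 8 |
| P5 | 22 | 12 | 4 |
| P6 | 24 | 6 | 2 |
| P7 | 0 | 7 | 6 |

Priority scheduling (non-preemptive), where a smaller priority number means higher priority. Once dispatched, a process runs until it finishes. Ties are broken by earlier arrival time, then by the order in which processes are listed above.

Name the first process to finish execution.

Schedule: | P7 0-7 | P0 7-14 | P2 14-15 | P3 15-20 | P1 20-29 | P6 29-35 | P5 35-47 | P4 47-48 |
Completion: P0=14  P1=29  P2=15  P3=20  P4=48  P5=47  P6=35  P7=7
Turnaround (C−A): P0=12  P1=11  P2=2  P3=14  P4=35  P5=25  P6=11  P7=7
Finish order: P7 → P0 → P2 → P3 → P1 → P6 → P5 → P4

P7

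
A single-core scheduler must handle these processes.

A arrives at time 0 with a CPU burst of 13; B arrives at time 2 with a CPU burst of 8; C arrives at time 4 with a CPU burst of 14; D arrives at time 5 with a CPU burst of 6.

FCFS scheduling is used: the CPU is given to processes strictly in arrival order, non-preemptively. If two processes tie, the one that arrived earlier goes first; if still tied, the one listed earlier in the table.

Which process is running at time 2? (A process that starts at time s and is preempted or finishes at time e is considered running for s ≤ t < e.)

Schedule: | A 0-13 | B 13-21 | C 21-35 | D 35-41 |
Completion: A=13  B=21  C=35  D=41
Turnaround (C−A): A=13  B=19  C=31  D=36

A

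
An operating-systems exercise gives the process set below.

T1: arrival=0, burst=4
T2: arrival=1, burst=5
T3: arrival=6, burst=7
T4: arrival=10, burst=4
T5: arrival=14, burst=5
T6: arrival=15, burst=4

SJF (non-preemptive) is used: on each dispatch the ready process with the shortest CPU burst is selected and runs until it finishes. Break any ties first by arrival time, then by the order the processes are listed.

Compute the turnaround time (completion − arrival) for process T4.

10

Gantt: | T1 0-4 | T2 4-9 | T3 9-16 | T4 16-20 | T6 20-24 | T5 24-29 |
Completion: T1=4  T2=9  T3=16  T4=20  T5=29  T6=24
Turnaround(T4) = completion − arrival = 20 − 10 = 10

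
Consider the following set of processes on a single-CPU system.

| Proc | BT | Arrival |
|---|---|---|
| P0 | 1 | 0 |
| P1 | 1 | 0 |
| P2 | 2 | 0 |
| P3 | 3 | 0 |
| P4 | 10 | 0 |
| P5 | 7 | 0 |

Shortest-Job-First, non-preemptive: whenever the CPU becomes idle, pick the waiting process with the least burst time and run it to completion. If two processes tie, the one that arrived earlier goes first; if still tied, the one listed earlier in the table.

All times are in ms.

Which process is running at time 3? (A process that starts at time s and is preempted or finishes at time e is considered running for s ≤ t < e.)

P2

Schedule: | P0 0-1 | P1 1-2 | P2 2-4 | P3 4-7 | P5 7-14 | P4 14-24 |
Completion: P0=1  P1=2  P2=4  P3=7  P4=24  P5=14
Turnaround (C−A): P0=1  P1=2  P2=4  P3=7  P4=24  P5=14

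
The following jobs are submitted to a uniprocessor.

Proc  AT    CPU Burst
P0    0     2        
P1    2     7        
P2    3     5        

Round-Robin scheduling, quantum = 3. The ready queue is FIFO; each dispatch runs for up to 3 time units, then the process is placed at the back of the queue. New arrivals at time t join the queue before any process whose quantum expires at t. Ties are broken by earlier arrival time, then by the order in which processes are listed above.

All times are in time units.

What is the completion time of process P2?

13

Gantt: | P0 0-2 | P1 2-5 | P2 5-8 | P1 8-11 | P2 11-13 | P1 13-14 |
Completion: P0=2  P1=14  P2=13
Turnaround (C−A): P0=2  P1=12  P2=10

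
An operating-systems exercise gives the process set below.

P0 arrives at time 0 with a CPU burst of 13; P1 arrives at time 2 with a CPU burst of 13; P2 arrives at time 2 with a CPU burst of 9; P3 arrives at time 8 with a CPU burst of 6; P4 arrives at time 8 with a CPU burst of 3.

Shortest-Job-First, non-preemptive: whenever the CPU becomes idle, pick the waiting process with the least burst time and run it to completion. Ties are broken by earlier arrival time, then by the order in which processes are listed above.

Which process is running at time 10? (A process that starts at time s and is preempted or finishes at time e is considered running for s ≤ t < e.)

Gantt: | P0 0-13 | P4 13-16 | P3 16-22 | P2 22-31 | P1 31-44 |
Completion: P0=13  P1=44  P2=31  P3=22  P4=16

P0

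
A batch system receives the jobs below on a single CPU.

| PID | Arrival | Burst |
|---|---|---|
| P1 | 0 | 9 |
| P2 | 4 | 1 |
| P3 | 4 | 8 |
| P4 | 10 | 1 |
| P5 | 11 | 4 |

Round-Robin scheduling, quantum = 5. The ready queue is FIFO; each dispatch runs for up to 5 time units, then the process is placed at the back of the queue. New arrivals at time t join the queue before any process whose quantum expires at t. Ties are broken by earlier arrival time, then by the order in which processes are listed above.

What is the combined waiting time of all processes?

28

Timeline: | P1 0-5 | P2 5-6 | P3 6-11 | P1 11-15 | P4 15-16 | P5 16-20 | P3 20-23 |
Completion: P1=15  P2=6  P3=23  P4=16  P5=20
Turnaround (C−A): P1=15  P2=2  P3=19  P4=6  P5=9
Waiting = turnaround − burst: P1=6, P2=1, P3=11, P4=5, P5=5
Total waiting = 6 + 1 + 11 + 5 + 5 = 28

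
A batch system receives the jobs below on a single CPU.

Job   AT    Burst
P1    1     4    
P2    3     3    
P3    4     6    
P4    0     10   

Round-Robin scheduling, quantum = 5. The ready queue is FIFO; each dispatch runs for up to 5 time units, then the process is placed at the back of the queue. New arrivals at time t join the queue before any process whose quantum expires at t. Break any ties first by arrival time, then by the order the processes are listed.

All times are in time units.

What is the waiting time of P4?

12

Schedule: | P4 0-5 | P1 5-9 | P2 9-12 | P3 12-17 | P4 17-22 | P3 22-23 |
Completion: P1=9  P2=12  P3=23  P4=22
Turnaround (C−A): P1=8  P2=9  P3=19  P4=22
Waiting(P4) = turnaround − burst = 22 − 10 = 12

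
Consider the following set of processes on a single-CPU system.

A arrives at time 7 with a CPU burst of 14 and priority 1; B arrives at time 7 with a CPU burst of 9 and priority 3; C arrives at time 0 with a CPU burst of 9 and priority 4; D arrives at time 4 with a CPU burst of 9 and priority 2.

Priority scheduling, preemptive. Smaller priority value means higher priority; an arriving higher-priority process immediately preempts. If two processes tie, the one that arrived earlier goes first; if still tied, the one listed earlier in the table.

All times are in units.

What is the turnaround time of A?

Timeline: | C 0-4 | D 4-7 | A 7-21 | D 21-27 | B 27-36 | C 36-41 |
Completion: A=21  B=36  C=41  D=27
Turnaround (C−A): A=14  B=29  C=41  D=23
Turnaround(A) = completion − arrival = 21 − 7 = 14

14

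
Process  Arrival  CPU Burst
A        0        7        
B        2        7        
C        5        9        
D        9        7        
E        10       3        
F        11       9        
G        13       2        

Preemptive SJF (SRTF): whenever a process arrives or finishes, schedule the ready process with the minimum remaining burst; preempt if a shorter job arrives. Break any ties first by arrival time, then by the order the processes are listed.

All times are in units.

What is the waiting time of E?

Gantt: | A 0-7 | B 7-10 | E 10-13 | G 13-15 | B 15-19 | D 19-26 | C 26-35 | F 35-44 |
Completion: A=7  B=19  C=35  D=26  E=13  F=44  G=15
Turnaround (C−A): A=7  B=17  C=30  D=17  E=3  F=33  G=2
Waiting(E) = turnaround − burst = 3 − 3 = 0

0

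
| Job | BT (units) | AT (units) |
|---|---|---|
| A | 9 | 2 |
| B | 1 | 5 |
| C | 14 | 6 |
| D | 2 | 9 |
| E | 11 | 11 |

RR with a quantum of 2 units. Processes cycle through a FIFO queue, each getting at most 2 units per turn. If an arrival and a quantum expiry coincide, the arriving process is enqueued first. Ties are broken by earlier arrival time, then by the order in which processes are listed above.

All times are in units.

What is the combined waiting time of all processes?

Gantt: | idle 0-2 | A 2-6 | B 6-7 | C 7-9 | A 9-11 | D 11-13 | C 13-15 | E 15-17 | A 17-19 | C 19-21 | E 21-23 | A 23-24 | C 24-26 | E 26-28 | C 28-30 | E 30-32 | C 32-34 | E 34-36 | C 36-38 | E 38-39 |
Completion: A=24  B=7  C=38  D=13  E=39
Turnaround (C−A): A=22  B=2  C=32  D=4  E=28
Waiting = turnaround − burst: A=13, B=1, C=18, D=2, E=17
Total waiting = 13 + 1 + 18 + 2 + 17 = 51

51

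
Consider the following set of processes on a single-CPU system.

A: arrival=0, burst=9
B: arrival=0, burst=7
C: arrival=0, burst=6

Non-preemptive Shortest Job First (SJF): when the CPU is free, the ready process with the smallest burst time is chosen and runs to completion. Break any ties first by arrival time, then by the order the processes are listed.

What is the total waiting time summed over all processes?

Timeline: | C 0-6 | B 6-13 | A 13-22 |
Completion: A=22  B=13  C=6
Waiting = turnaround − burst: A=13, B=6, C=0
Total waiting = 13 + 6 + 0 = 19

19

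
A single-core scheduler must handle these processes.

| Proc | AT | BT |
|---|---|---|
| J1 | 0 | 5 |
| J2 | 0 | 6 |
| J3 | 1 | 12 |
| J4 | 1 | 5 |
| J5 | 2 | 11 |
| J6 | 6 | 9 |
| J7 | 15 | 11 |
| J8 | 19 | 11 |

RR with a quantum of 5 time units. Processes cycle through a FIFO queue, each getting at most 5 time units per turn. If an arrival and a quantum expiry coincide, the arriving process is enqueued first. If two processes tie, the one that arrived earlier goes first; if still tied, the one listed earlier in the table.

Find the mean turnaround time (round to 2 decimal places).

42.00

Gantt: | J1 0-5 | J2 5-10 | J3 10-15 | J4 15-20 | J5 20-25 | J6 25-30 | J2 30-31 | J7 31-36 | J3 36-41 | J8 41-46 | J5 46-51 | J6 51-55 | J7 55-60 | J3 60-62 | J8 62-67 | J5 67-68 | J7 68-69 | J8 69-70 |
Completion: J1=5  J2=31  J3=62  J4=20  J5=68  J6=55  J7=69  J8=70
Turnaround (C−A): J1=5  J2=31  J3=61  J4=19  J5=66  J6=49  J7=54  J8=51
Turnaround times: J1=5, J2=31, J3=61, J4=19, J5=66, J6=49, J7=54, J8=51
Average turnaround = (5+31+61+19+66+49+54+51) / 8 = 336/8 = 42.00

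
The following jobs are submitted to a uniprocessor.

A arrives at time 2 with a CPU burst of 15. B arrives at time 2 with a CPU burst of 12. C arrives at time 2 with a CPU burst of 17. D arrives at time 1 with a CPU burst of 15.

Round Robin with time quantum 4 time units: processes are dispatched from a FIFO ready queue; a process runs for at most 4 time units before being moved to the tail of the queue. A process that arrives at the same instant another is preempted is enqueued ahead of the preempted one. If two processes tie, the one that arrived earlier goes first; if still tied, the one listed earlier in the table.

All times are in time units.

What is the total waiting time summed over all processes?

146

Gantt: | idle 0-1 | D 1-5 | A 5-9 | B 9-13 | C 13-17 | D 17-21 | A 21-25 | B 25-29 | C 29-33 | D 33-37 | A 37-41 | B 41-45 | C 45-49 | D 49-52 | A 52-55 | C 55-60 |
Completion: A=55  B=45  C=60  D=52
Turnaround (C−A): A=53  B=43  C=58  D=51
Waiting = turnaround − burst: A=38, B=31, C=41, D=36
Total waiting = 38 + 31 + 41 + 36 = 146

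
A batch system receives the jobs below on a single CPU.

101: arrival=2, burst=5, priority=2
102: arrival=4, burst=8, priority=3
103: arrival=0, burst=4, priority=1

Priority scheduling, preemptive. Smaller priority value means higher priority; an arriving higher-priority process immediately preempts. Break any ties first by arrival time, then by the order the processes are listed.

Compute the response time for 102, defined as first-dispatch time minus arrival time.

Schedule: | 103 0-4 | 101 4-9 | 102 9-17 |
Completion: 101=9  102=17  103=4
Response(102) = first start − arrival = 9 − 4 = 5

5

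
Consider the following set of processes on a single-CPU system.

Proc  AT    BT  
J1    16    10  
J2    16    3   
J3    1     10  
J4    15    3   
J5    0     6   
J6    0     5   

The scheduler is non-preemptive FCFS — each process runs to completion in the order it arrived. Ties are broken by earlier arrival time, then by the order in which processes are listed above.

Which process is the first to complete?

J5

Gantt: | J5 0-6 | J6 6-11 | J3 11-21 | J4 21-24 | J1 24-34 | J2 34-37 |
Completion: J1=34  J2=37  J3=21  J4=24  J5=6  J6=11
Turnaround (C−A): J1=18  J2=21  J3=20  J4=9  J5=6  J6=11
Finish order: J5 → J6 → J3 → J4 → J1 → J2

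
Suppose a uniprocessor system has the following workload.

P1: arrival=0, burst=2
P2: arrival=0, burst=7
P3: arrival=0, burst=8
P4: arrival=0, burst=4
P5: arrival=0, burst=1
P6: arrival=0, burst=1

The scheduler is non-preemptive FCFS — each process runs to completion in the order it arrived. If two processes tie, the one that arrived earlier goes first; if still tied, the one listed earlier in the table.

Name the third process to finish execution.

P3

Timeline: | P1 0-2 | P2 2-9 | P3 9-17 | P4 17-21 | P5 21-22 | P6 22-23 |
Completion: P1=2  P2=9  P3=17  P4=21  P5=22  P6=23
Turnaround (C−A): P1=2  P2=9  P3=17  P4=21  P5=22  P6=23
Finish order: P1 → P2 → P3 → P4 → P5 → P6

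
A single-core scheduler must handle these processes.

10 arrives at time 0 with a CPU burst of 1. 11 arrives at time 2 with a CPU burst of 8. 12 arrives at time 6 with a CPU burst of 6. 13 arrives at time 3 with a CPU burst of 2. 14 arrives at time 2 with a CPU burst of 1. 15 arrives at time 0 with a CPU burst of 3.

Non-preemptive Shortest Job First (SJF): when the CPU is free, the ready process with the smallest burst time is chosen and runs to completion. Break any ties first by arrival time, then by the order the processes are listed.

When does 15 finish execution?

4

Schedule: | 10 0-1 | 15 1-4 | 14 4-5 | 13 5-7 | 12 7-13 | 11 13-21 |
Completion: 10=1  11=21  12=13  13=7  14=5  15=4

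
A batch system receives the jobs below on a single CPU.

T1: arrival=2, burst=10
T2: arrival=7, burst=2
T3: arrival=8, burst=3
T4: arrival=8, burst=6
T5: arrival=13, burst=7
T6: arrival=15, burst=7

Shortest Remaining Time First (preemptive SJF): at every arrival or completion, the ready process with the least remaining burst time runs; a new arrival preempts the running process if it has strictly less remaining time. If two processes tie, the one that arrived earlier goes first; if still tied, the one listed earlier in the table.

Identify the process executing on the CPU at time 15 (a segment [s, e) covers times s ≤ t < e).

Gantt: | idle 0-2 | T1 2-7 | T2 7-9 | T3 9-12 | T1 12-17 | T4 17-23 | T5 23-30 | T6 30-37 |
Completion: T1=17  T2=9  T3=12  T4=23  T5=30  T6=37
Turnaround (C−A): T1=15  T2=2  T3=4  T4=15  T5=17  T6=22

T1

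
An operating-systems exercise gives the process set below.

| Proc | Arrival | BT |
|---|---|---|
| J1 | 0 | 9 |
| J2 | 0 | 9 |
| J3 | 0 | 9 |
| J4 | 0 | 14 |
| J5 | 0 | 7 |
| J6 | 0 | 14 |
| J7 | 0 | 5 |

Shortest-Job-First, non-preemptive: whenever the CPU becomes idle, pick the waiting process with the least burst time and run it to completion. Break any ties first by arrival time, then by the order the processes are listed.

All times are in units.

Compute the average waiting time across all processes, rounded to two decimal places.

Timeline: | J7 0-5 | J5 5-12 | J1 12-21 | J2 21-30 | J3 30-39 | J4 39-53 | J6 53-67 |
Completion: J1=21  J2=30  J3=39  J4=53  J5=12  J6=67  J7=5
Turnaround (C−A): J1=21  J2=30  J3=39  J4=53  J5=12  J6=67  J7=5
Waiting times: J1=12, J2=21, J3=30, J4=39, J5=5, J6=53, J7=0
Average waiting = (12+21+30+39+5+53+0) / 7 = 160/7 = 22.86

22.86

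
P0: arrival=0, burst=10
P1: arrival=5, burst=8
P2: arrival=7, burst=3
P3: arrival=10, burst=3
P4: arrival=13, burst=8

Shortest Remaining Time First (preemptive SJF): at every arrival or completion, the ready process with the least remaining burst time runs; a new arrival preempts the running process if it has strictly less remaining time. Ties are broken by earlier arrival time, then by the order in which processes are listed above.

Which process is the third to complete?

P3

Timeline: | P0 0-10 | P2 10-13 | P3 13-16 | P1 16-24 | P4 24-32 |
Completion: P0=10  P1=24  P2=13  P3=16  P4=32
Turnaround (C−A): P0=10  P1=19  P2=6  P3=6  P4=19
Finish order: P0 → P2 → P3 → P1 → P4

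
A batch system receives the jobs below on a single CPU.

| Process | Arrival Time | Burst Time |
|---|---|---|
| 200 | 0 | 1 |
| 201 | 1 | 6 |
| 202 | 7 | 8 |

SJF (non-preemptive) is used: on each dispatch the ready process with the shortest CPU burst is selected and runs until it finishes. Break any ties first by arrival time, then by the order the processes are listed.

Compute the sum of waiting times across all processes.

0

Schedule: | 200 0-1 | 201 1-7 | 202 7-15 |
Completion: 200=1  201=7  202=15
Waiting = turnaround − burst: 200=0, 201=0, 202=0
Total waiting = 0 + 0 + 0 = 0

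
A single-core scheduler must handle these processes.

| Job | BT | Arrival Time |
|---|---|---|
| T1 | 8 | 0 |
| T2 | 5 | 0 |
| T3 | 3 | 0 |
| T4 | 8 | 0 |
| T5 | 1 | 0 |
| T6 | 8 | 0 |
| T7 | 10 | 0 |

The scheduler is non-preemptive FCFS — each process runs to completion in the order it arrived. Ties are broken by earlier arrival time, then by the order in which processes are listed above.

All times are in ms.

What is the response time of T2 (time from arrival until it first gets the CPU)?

Timeline: | T1 0-8 | T2 8-13 | T3 13-16 | T4 16-24 | T5 24-25 | T6 25-33 | T7 33-43 |
Completion: T1=8  T2=13  T3=16  T4=24  T5=25  T6=33  T7=43
Turnaround (C−A): T1=8  T2=13  T3=16  T4=24  T5=25  T6=33  T7=43
Response(T2) = first start − arrival = 8 − 0 = 8

8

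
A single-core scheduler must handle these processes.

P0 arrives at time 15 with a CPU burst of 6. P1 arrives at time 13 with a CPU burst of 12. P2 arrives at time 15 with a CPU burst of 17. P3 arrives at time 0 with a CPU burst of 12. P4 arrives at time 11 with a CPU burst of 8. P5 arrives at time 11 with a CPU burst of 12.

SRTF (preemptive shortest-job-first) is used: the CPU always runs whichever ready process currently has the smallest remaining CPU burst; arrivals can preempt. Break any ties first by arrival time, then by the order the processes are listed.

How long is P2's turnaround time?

52

Timeline: | P3 0-12 | P4 12-20 | P0 20-26 | P5 26-38 | P1 38-50 | P2 50-67 |
Completion: P0=26  P1=50  P2=67  P3=12  P4=20  P5=38
Turnaround(P2) = completion − arrival = 67 − 15 = 52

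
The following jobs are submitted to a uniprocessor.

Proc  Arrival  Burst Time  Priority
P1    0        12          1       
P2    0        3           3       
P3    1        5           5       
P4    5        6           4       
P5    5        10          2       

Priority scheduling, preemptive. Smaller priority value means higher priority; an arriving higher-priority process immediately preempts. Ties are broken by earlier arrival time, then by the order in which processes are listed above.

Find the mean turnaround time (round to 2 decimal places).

Timeline: | P1 0-12 | P5 12-22 | P2 22-25 | P4 25-31 | P3 31-36 |
Completion: P1=12  P2=25  P3=36  P4=31  P5=22
Turnaround times: P1=12, P2=25, P3=35, P4=26, P5=17
Average turnaround = (12+25+35+26+17) / 5 = 115/5 = 23.00

23.00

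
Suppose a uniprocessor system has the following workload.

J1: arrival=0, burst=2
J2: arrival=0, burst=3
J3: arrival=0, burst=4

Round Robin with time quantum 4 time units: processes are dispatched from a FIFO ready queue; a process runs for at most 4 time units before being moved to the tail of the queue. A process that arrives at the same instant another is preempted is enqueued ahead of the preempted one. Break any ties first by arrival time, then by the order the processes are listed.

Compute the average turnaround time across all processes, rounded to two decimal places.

5.33

Schedule: | J1 0-2 | J2 2-5 | J3 5-9 |
Completion: J1=2  J2=5  J3=9
Turnaround (C−A): J1=2  J2=5  J3=9
Turnaround times: J1=2, J2=5, J3=9
Average turnaround = (2+5+9) / 3 = 16/3 = 5.33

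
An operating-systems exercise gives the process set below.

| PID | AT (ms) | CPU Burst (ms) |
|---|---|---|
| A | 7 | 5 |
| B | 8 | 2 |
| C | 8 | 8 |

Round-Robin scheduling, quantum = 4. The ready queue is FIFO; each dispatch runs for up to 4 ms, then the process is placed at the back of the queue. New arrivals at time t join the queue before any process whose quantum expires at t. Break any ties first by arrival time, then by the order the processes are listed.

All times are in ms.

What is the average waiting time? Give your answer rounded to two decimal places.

5.00

Gantt: | idle 0-7 | A 7-11 | B 11-13 | C 13-17 | A 17-18 | C 18-22 |
Completion: A=18  B=13  C=22
Turnaround (C−A): A=11  B=5  C=14
Waiting times: A=6, B=3, C=6
Average waiting = (6+3+6) / 3 = 15/3 = 5.00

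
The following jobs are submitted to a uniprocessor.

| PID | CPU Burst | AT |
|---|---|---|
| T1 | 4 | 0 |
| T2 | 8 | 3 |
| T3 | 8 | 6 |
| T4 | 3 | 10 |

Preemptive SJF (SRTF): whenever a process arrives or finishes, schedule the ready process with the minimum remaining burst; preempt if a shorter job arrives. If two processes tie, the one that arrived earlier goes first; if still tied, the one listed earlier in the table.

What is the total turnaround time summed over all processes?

Gantt: | T1 0-4 | T2 4-12 | T4 12-15 | T3 15-23 |
Completion: T1=4  T2=12  T3=23  T4=15
Turnaround (C−A): T1=4  T2=9  T3=17  T4=5
Turnaround = completion − arrival: T1=4, T2=9, T3=17, T4=5
Total turnaround = 4 + 9 + 17 + 5 = 35

35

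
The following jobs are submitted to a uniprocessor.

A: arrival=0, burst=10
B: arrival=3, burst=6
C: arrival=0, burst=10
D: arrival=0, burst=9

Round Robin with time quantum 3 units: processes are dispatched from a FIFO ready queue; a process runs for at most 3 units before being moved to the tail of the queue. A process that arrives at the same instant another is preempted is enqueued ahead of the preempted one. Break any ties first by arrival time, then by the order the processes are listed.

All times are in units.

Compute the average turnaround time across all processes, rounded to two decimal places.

Gantt: | A 0-3 | C 3-6 | D 6-9 | B 9-12 | A 12-15 | C 15-18 | D 18-21 | B 21-24 | A 24-27 | C 27-30 | D 30-33 | A 33-34 | C 34-35 |
Completion: A=34  B=24  C=35  D=33
Turnaround (C−A): A=34  B=21  C=35  D=33
Turnaround times: A=34, B=21, C=35, D=33
Average turnaround = (34+21+35+33) / 4 = 123/4 = 30.75

30.75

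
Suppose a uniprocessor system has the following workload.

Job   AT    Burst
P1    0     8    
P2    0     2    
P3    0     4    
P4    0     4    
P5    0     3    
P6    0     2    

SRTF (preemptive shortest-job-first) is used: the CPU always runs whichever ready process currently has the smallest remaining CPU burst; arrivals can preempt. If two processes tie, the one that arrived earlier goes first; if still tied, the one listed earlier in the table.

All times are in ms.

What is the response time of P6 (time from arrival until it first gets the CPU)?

2

Timeline: | P2 0-2 | P6 2-4 | P5 4-7 | P3 7-11 | P4 11-15 | P1 15-23 |
Completion: P1=23  P2=2  P3=11  P4=15  P5=7  P6=4
Turnaround (C−A): P1=23  P2=2  P3=11  P4=15  P5=7  P6=4
Response(P6) = first start − arrival = 2 − 0 = 2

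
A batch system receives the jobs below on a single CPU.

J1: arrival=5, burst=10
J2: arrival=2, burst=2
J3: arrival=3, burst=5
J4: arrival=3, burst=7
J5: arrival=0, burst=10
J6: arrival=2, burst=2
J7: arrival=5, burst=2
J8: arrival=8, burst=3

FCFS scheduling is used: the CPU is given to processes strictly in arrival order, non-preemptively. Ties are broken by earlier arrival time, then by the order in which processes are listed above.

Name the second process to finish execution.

J2

Gantt: | J5 0-10 | J2 10-12 | J6 12-14 | J3 14-19 | J4 19-26 | J1 26-36 | J7 36-38 | J8 38-41 |
Completion: J1=36  J2=12  J3=19  J4=26  J5=10  J6=14  J7=38  J8=41
Turnaround (C−A): J1=31  J2=10  J3=16  J4=23  J5=10  J6=12  J7=33  J8=33
Finish order: J5 → J2 → J6 → J3 → J4 → J1 → J7 → J8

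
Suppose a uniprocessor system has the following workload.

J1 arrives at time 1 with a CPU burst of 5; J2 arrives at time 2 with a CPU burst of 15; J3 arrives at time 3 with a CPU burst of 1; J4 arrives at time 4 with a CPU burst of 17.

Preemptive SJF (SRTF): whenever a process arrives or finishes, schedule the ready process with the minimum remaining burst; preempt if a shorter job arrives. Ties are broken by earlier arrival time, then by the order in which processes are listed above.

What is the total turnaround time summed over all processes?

62

Schedule: | idle 0-1 | J1 1-3 | J3 3-4 | J1 4-7 | J2 7-22 | J4 22-39 |
Completion: J1=7  J2=22  J3=4  J4=39
Turnaround (C−A): J1=6  J2=20  J3=1  J4=35
Turnaround = completion − arrival: J1=6, J2=20, J3=1, J4=35
Total turnaround = 6 + 20 + 1 + 35 = 62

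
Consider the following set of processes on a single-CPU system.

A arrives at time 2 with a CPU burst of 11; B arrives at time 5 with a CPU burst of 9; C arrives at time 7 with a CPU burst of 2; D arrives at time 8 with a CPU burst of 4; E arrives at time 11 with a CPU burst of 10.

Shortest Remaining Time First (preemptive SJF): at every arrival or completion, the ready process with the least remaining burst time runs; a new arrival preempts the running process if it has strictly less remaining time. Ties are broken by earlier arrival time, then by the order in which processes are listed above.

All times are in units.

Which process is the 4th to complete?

B

Gantt: | idle 0-2 | A 2-7 | C 7-9 | D 9-13 | A 13-19 | B 19-28 | E 28-38 |
Completion: A=19  B=28  C=9  D=13  E=38
Turnaround (C−A): A=17  B=23  C=2  D=5  E=27
Finish order: C → D → A → B → E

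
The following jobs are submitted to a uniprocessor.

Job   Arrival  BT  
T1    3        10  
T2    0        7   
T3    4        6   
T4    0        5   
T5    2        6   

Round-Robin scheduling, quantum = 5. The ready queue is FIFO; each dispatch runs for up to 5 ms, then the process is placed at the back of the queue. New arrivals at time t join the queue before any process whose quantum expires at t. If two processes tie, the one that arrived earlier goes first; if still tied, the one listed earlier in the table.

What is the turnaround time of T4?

Gantt: | T2 0-5 | T4 5-10 | T5 10-15 | T1 15-20 | T3 20-25 | T2 25-27 | T5 27-28 | T1 28-33 | T3 33-34 |
Completion: T1=33  T2=27  T3=34  T4=10  T5=28
Turnaround (C−A): T1=30  T2=27  T3=30  T4=10  T5=26
Turnaround(T4) = completion − arrival = 10 − 0 = 10

10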